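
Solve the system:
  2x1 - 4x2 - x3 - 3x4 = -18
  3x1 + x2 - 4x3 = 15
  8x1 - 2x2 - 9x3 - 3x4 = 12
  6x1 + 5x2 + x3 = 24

infinitely many solutions

Row-reduce:
R1 ← R1 / (2).
R2 ← R2 − 3·R1.
R3 ← R3 − 8·R1.
R4 ← R4 − 6·R1.
R2 ← R2 / (7).
R1 ← R1 + 2·R2.
R3 ← R3 − 14·R2.
R4 ← R4 − 17·R2.
Swap R3 and R4.
R3 ← R3 / (141/14).
R1 ← R1 + 17/14·R3.
R2 ← R2 + 5/14·R3.
Rank is 3 with 4 unknowns, leaving x4 free.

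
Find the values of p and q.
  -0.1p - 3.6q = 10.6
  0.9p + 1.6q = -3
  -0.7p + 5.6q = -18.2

p = 2, q = -3

Row-reduce the augmented matrix:
R1 ← R1 / (-1/10).
R2 ← R2 − 9/10·R1.
R3 ← R3 + 7/10·R1.
R2 ← R2 / (-154/5).
R1 ← R1 − 36·R2.
R3 ← R3 − 154/5·R2.
R3 reduces to 0 = 0, so the extra equation is consistent.
Reading off the reduced rows gives p = 2, q = -3.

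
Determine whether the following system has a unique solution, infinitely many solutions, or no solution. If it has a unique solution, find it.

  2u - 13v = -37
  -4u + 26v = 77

Row-reduce:
R1 ← R1 / (2).
R2 ← R2 + 4·R1.
Row 2 reduces to 0 = 3, a contradiction. The system is inconsistent.

no solution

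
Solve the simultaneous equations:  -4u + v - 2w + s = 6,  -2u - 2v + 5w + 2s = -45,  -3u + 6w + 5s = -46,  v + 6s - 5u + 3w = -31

Row-reduce the augmented matrix:
R1 ← R1 / (-4).
R2 ← R2 + 2·R1.
R3 ← R3 + 3·R1.
R4 ← R4 + 5·R1.
R2 ← R2 / (-5/2).
R1 ← R1 + 1/4·R2.
R3 ← R3 + 3/4·R2.
R4 ← R4 + 1/4·R2.
R3 ← R3 / (57/10).
R1 ← R1 + 1/10·R3.
R2 ← R2 + 12/5·R3.
R4 ← R4 − 49/10·R3.
R4 ← R4 / (4/3).
R1 ← R1 + 1/3·R4.
R2 ← R2 − 1·R4.
R3 ← R3 − 2/3·R4.
Reading off the reduced rows gives u = 2, v = 6, w = -5, s = -2.

u = 2, v = 6, w = -5, s = -2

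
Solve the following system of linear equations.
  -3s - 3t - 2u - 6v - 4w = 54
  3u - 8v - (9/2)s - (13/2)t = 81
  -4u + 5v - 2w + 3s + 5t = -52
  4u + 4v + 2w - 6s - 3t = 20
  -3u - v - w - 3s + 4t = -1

no solution

Row-reduce:
R1 ← R1 / (-2).
R2 ← R2 − 3·R1.
R3 ← R3 + 4·R1.
R4 ← R4 − 4·R1.
R5 ← R5 + 3·R1.
R2 ← R2 / (-17).
R1 ← R1 − 3·R2.
R3 ← R3 − 17·R2.
R4 ← R4 + 8·R2.
R5 ← R5 − 8·R2.
Swap R3 and R4.
R3 ← R3 / (-54/17).
R1 ← R1 − 16/17·R3.
R2 ← R2 − 6/17·R3.
R5 ← R5 − 37/17·R3.
Swap R4 and R5.
R4 ← R4 / (-145/18).
R1 ← R1 + 43/18·R4.
R2 ← R2 + 1/3·R4.
R3 ← R3 − 22/9·R4.
Row 5 reduces to 0 = 2, a contradiction. The system is inconsistent.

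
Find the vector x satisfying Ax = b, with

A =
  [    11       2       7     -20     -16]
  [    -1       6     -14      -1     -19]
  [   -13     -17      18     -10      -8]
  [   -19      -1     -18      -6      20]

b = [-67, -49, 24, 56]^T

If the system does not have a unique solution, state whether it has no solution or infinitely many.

infinitely many solutions

Row-reduce:
R1 ← R1 / (11).
R2 ← R2 + 1·R1.
R3 ← R3 + 13·R1.
R4 ← R4 + 19·R1.
R2 ← R2 / (68/11).
R1 ← R1 − 2/11·R2.
R3 ← R3 + 161/11·R2.
R4 ← R4 − 27/11·R2.
R3 ← R3 / (-365/68).
R1 ← R1 − 35/34·R3.
R2 ← R2 + 147/68·R3.
R4 ← R4 + 41/68·R3.
R4 ← R4 / (-12738/365).
R1 ← R1 + 691/73·R4.
R2 ← R2 − 5759/365·R4.
R3 ← R3 − 2741/365·R4.
Rank is 4 with 5 unknowns, leaving x_5 free.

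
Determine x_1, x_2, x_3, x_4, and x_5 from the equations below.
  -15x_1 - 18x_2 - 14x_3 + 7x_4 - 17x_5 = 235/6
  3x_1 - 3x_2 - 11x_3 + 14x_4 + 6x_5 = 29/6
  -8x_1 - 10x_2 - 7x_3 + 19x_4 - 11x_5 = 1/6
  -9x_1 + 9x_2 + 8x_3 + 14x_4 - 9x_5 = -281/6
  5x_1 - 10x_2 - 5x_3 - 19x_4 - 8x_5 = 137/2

x_1 = 5/3, x_2 = -1/2, x_3 = -8/3, x_4 = -3/2, x_5 = -5/3

Row-reduce the augmented matrix:
R1 ← R1 / (-15).
R2 ← R2 − 3·R1.
R3 ← R3 + 8·R1.
R4 ← R4 + 9·R1.
R5 ← R5 − 5·R1.
R2 ← R2 / (-33/5).
R1 ← R1 − 6/5·R2.
R3 ← R3 + 2/5·R2.
R4 ← R4 − 99/5·R2.
R5 ← R5 + 16·R2.
R3 ← R3 / (43/33).
R1 ← R1 + 52/33·R3.
R2 ← R2 − 23/11·R3.
R4 ← R4 + 25·R3.
R5 ← R5 − 785/33·R3.
R4 ← R4 / (331).
R1 ← R1 − 59/3·R4.
R2 ← R2 + 76/3·R4.
R3 ← R3 − 11·R4.
R5 ← R5 + 947/3·R4.
R5 ← R5 / (-489898/42699).
R1 ← R1 − 39553/42699·R5.
R2 ← R2 − 24754/42699·R5.
R3 ← R3 + 8121/14233·R5.
R4 ← R4 + 1338/14233·R5.
Reading off the reduced rows gives x_1 = 5/3, x_2 = -1/2, x_3 = -8/3, x_4 = -3/2, x_5 = -5/3.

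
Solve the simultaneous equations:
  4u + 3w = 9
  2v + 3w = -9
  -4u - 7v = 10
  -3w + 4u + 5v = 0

Row-reduce:
R1 ← R1 / (4).
R3 ← R3 + 4·R1.
R4 ← R4 − 4·R1.
R2 ← R2 / (2).
R3 ← R3 + 7·R2.
R4 ← R4 − 5·R2.
R3 ← R3 / (27/2).
R1 ← R1 − 3/4·R3.
R2 ← R2 − 3/2·R3.
R4 ← R4 + 27/2·R3.
Row 4 reduces to 0 = 1, a contradiction. The system is inconsistent.

no solution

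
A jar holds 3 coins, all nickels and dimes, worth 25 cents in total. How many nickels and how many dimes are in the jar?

Let n = nickels, d = dimes.
  n + d = 3
  5n + 10d = 25
From equation 1: n = 3 − d.
Substitute into equation 2 and solve: d = 2.
Then n = 1.

nickels: 1, dimes: 2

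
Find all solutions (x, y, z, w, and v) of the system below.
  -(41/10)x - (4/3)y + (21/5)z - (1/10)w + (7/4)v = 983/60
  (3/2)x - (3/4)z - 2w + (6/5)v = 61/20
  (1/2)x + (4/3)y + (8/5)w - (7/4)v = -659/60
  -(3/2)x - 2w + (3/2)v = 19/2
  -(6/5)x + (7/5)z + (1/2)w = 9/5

Row-reduce:
R1 ← R1 / (-41/10).
R2 ← R2 − 3/2·R1.
R3 ← R3 − 1/2·R1.
R4 ← R4 + 3/2·R1.
R5 ← R5 + 6/5·R1.
R2 ← R2 / (-20/41).
R1 ← R1 − 40/123·R2.
R3 ← R3 − 48/41·R2.
R4 ← R4 − 20/41·R2.
R5 ← R5 − 16/41·R2.
R3 ← R3 / (12/5).
R1 ← R1 + 1/2·R3.
R2 ← R2 + 129/80·R3.
R4 ← R4 + 3/4·R3.
R5 ← R5 − 4/5·R3.
R4 ← R4 / (-161/32).
R1 ← R1 + 97/48·R4.
R2 ← R2 − 1253/640·R4.
R3 ← R3 + 11/8·R4.
Rank is 4 with 5 unknowns, leaving v free.

infinitely many solutions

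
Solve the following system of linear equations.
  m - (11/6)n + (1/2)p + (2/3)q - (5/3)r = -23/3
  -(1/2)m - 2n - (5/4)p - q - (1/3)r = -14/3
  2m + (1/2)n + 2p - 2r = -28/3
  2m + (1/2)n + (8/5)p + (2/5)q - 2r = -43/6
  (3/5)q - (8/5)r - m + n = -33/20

Row-reduce the augmented matrix:
R2 ← R2 + 1/2·R1.
R3 ← R3 − 2·R1.
R4 ← R4 − 2·R1.
R5 ← R5 + 1·R1.
R2 ← R2 / (-35/12).
R1 ← R1 + 11/6·R2.
R3 ← R3 − 25/6·R2.
R4 ← R4 − 25/6·R2.
R5 ← R5 + 5/6·R2.
R3 ← R3 / (-3/7).
R1 ← R1 − 79/70·R3.
R2 ← R2 − 12/35·R3.
R4 ← R4 + 29/35·R3.
R5 ← R5 − 11/14·R3.
R4 ← R4 / (38/15).
R1 ← R1 + 74/15·R4.
R2 ← R2 + 8/5·R4.
R3 ← R3 − 16/3·R4.
R5 ← R5 + 41/15·R4.
R5 ← R5 / (-1829/570).
R1 ← R1 + 229/190·R5.
R2 ← R2 − 94/285·R5.
R3 ← R3 − 7/57·R5.
R4 ← R4 − 7/57·R5.
Reading off the reduced rows gives m = 1/2, n = 2, p = -8/3, q = 11/4, r = 3.

m = 1/2, n = 2, p = -8/3, q = 11/4, r = 3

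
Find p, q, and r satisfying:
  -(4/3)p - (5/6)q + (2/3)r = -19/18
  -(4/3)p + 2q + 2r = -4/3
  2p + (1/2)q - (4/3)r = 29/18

p = -1, q = 1, r = -7/3

Row-reduce the augmented matrix:
R1 ← R1 / (-4/3).
R2 ← R2 + 4/3·R1.
R3 ← R3 − 2·R1.
R2 ← R2 / (17/6).
R1 ← R1 − 5/8·R2.
R3 ← R3 + 3/4·R2.
R3 ← R3 / (1/51).
R1 ← R1 + 27/34·R3.
R2 ← R2 − 8/17·R3.
Reading off the reduced rows gives p = -1, q = 1, r = -7/3.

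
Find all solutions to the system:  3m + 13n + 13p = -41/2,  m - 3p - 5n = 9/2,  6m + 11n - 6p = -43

m = -5/2, n = -2, p = 1

Row-reduce the augmented matrix:
R1 ← R1 / (3).
R2 ← R2 − 1·R1.
R3 ← R3 − 6·R1.
R2 ← R2 / (-28/3).
R1 ← R1 − 13/3·R2.
R3 ← R3 + 15·R2.
R3 ← R3 / (-283/14).
R1 ← R1 − 13/14·R3.
R2 ← R2 − 11/14·R3.
Reading off the reduced rows gives m = -5/2, n = -2, p = 1.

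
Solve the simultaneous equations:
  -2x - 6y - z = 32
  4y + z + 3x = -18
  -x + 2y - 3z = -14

x = 2, y = -6, z = 0

Row-reduce the augmented matrix:
R1 ← R1 / (-2).
R2 ← R2 − 3·R1.
R3 ← R3 + 1·R1.
R2 ← R2 / (-5).
R1 ← R1 − 3·R2.
R3 ← R3 − 5·R2.
R3 ← R3 / (-3).
R1 ← R1 − 1/5·R3.
R2 ← R2 − 1/10·R3.
Reading off the reduced rows gives x = 2, y = -6, z = 0.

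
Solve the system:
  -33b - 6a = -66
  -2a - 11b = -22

Row-reduce:
R1 ← R1 / (-6).
R2 ← R2 + 2·R1.
Rank is 1 with 2 unknowns, leaving b free.

infinitely many solutions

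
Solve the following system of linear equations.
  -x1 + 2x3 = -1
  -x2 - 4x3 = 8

Row-reduce:
R1 ← R1 / (-1).
R2 ← R2 / (-1).
Rank is 2 with 3 unknowns, leaving x3 free.

infinitely many solutions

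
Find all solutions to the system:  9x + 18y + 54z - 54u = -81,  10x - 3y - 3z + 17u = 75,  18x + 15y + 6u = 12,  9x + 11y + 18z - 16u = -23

infinitely many solutions

Row-reduce:
R1 ← R1 / (9).
R2 ← R2 − 10·R1.
R3 ← R3 − 18·R1.
R4 ← R4 − 9·R1.
R2 ← R2 / (-23).
R1 ← R1 − 2·R2.
R3 ← R3 + 21·R2.
R4 ← R4 + 7·R2.
R3 ← R3 / (-1161/23).
R1 ← R1 − 12/23·R3.
R2 ← R2 − 63/23·R3.
R4 ← R4 + 387/23·R3.
Rank is 3 with 4 unknowns, leaving u free.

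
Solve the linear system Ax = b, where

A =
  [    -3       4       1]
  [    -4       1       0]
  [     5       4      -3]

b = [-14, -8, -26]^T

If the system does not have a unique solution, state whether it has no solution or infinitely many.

Row-reduce the augmented matrix:
R1 ← R1 / (-3).
R2 ← R2 + 4·R1.
R3 ← R3 − 5·R1.
R2 ← R2 / (-13/3).
R1 ← R1 + 4/3·R2.
R3 ← R3 − 32/3·R2.
R3 ← R3 / (-60/13).
R1 ← R1 − 1/13·R3.
R2 ← R2 − 4/13·R3.
Reading off the reduced rows gives x_1 = 1, x_2 = -4, x_3 = 5.

x_1 = 1, x_2 = -4, x_3 = 5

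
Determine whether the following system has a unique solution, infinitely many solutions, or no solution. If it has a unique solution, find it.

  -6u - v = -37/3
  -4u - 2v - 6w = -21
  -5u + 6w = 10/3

u = 7/3, v = -5/3, w = 5/2

Row-reduce the augmented matrix:
R1 ← R1 / (-6).
R2 ← R2 + 4·R1.
R3 ← R3 + 5·R1.
R2 ← R2 / (-4/3).
R1 ← R1 − 1/6·R2.
R3 ← R3 − 5/6·R2.
R3 ← R3 / (9/4).
R1 ← R1 + 3/4·R3.
R2 ← R2 − 9/2·R3.
Reading off the reduced rows gives u = 7/3, v = -5/3, w = 5/2.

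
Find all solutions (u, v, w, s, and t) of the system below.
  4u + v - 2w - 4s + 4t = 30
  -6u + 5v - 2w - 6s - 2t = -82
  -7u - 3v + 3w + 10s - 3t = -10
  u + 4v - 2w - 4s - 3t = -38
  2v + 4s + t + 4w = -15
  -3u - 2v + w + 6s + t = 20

u = 5, v = -6, w = -6, s = 4, t = 5

Row-reduce the augmented matrix:
R1 ← R1 / (4).
R2 ← R2 + 6·R1.
R3 ← R3 + 7·R1.
R4 ← R4 − 1·R1.
R6 ← R6 + 3·R1.
R2 ← R2 / (13/2).
R1 ← R1 − 1/4·R2.
R3 ← R3 + 5/4·R2.
R4 ← R4 − 15/4·R2.
R5 ← R5 − 2·R2.
R6 ← R6 + 5/4·R2.
R3 ← R3 / (-19/13).
R1 ← R1 + 4/13·R3.
R2 ← R2 + 10/13·R3.
R4 ← R4 − 18/13·R3.
R5 ← R5 − 72/13·R3.
R6 ← R6 + 19/13·R3.
R4 ← R4 / (87/19).
R1 ← R1 + 13/19·R4.
R2 ← R2 + 42/19·R4.
R3 ← R3 + 9/19·R4.
R5 ← R5 − 196/19·R4.
R5 ← R5 / (1903/87).
R1 ← R1 + 37/87·R5.
R2 ← R2 + 80/29·R5.
R3 ← R3 + 100/29·R5.
R4 ← R4 + 34/87·R5.
R6 reduces to 0 = 0, so the extra equation is consistent.
Reading off the reduced rows gives u = 5, v = -6, w = -6, s = 4, t = 5.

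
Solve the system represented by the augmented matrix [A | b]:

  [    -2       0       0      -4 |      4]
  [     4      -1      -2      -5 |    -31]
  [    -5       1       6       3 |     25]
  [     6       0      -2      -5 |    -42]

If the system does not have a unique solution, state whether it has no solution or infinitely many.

x_1 = -6, x_2 = 1, x_3 = -2, x_4 = 2

Row-reduce the augmented matrix:
R1 ← R1 / (-2).
R2 ← R2 − 4·R1.
R3 ← R3 + 5·R1.
R4 ← R4 − 6·R1.
R2 ← R2 / (-1).
R3 ← R3 − 1·R2.
R3 ← R3 / (4).
R2 ← R2 − 2·R3.
R4 ← R4 + 2·R3.
R4 ← R4 / (-17).
R1 ← R1 − 2·R4.
R2 ← R2 − 13·R4.
Reading off the reduced rows gives x_1 = -6, x_2 = 1, x_3 = -2, x_4 = 2.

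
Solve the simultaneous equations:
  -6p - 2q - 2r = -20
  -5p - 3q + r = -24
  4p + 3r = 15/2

p = 3, q = 5/2, r = -3/2

Row-reduce the augmented matrix:
R1 ← R1 / (-6).
R2 ← R2 + 5·R1.
R3 ← R3 − 4·R1.
R2 ← R2 / (-4/3).
R1 ← R1 − 1/3·R2.
R3 ← R3 + 4/3·R2.
R3 ← R3 / (-1).
R1 ← R1 − 1·R3.
R2 ← R2 + 2·R3.
Reading off the reduced rows gives p = 3, q = 5/2, r = -3/2.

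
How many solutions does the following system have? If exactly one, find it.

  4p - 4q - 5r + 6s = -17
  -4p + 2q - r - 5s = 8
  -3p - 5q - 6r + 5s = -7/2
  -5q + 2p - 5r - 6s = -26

p = -5/2, q = 2, r = 1, s = 1

Row-reduce the augmented matrix:
R1 ← R1 / (4).
R2 ← R2 + 4·R1.
R3 ← R3 + 3·R1.
R4 ← R4 − 2·R1.
R2 ← R2 / (-2).
R1 ← R1 + 1·R2.
R3 ← R3 + 8·R2.
R4 ← R4 + 3·R2.
R3 ← R3 / (57/4).
R1 ← R1 − 7/4·R3.
R2 ← R2 − 3·R3.
R4 ← R4 − 13/2·R3.
R4 ← R4 / (-1483/114).
R1 ← R1 − 37/114·R4.
R2 ← R2 + 63/38·R4.
R3 ← R3 − 22/57·R4.
Reading off the reduced rows gives p = -5/2, q = 2, r = 1, s = 1.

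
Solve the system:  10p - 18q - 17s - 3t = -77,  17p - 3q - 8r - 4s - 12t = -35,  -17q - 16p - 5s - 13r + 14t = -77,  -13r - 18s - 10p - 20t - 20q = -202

Row-reduce:
R1 ← R1 / (10).
R2 ← R2 − 17·R1.
R3 ← R3 + 16·R1.
R4 ← R4 + 10·R1.
R2 ← R2 / (138/5).
R1 ← R1 + 9/5·R2.
R3 ← R3 + 229/5·R2.
R4 ← R4 + 38·R2.
R3 ← R3 / (-1813/69).
R1 ← R1 + 12/23·R3.
R2 ← R2 + 20/69·R3.
R4 ← R4 + 1657/69·R3.
R4 ← R4 / (-65647/7252).
R1 ← R1 + 1865/7252·R4.
R2 ← R2 − 5813/7252·R4.
R3 ← R3 + 2517/7252·R4.
Rank is 4 with 5 unknowns, leaving t free.

infinitely many solutions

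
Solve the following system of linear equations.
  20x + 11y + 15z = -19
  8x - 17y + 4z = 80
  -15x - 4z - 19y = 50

Row-reduce the augmented matrix:
R1 ← R1 / (20).
R2 ← R2 − 8·R1.
R3 ← R3 + 15·R1.
R2 ← R2 / (-107/5).
R1 ← R1 − 11/20·R2.
R3 ← R3 + 43/4·R2.
R3 ← R3 / (3533/428).
R1 ← R1 − 299/428·R3.
R2 ← R2 − 10/107·R3.
Reading off the reduced rows gives x = 2, y = -4, z = -1.

x = 2, y = -4, z = -1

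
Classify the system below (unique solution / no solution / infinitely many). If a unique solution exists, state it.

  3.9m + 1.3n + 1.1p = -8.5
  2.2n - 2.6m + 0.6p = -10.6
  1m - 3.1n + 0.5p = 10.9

m = 0, n = -4, p = -3

Row-reduce the augmented matrix:
R1 ← R1 / (39/10).
R2 ← R2 + 13/5·R1.
R3 ← R3 − 1·R1.
R2 ← R2 / (46/15).
R1 ← R1 − 1/3·R2.
R3 ← R3 + 103/30·R2.
R3 ← R3 / (1023/598).
R1 ← R1 − 41/299·R3.
R2 ← R2 − 10/23·R3.
Reading off the reduced rows gives m = 0, n = -4, p = -3.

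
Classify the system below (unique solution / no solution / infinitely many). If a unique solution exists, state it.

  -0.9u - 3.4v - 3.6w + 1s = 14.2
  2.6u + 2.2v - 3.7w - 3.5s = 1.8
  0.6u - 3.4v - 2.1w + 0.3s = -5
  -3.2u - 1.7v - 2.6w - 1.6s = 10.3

Row-reduce the augmented matrix:
R1 ← R1 / (-9/10).
R2 ← R2 − 13/5·R1.
R3 ← R3 − 3/5·R1.
R4 ← R4 + 16/5·R1.
R2 ← R2 / (-343/45).
R1 ← R1 − 34/9·R2.
R3 ← R3 + 17/3·R2.
R4 ← R4 − 187/18·R2.
R3 ← R3 / (2052/343).
R1 ← R1 + 1025/343·R3.
R2 ← R2 − 1269/686·R3.
R4 ← R4 + 61863/6860·R3.
R4 ← R4 / (-263101/68400).
R1 ← R1 + 1445/2052·R4.
R2 ← R2 + 273/760·R4.
R3 ← R3 − 2437/10260·R4.
Reading off the reduced rows gives u = -4, v = 5, w = -6, s = 6.

u = -4, v = 5, w = -6, s = 6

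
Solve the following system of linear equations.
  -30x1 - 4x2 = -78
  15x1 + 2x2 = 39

Row-reduce:
R1 ← R1 / (-30).
R2 ← R2 − 15·R1.
Rank is 1 with 2 unknowns, leaving x2 free.

infinitely many solutions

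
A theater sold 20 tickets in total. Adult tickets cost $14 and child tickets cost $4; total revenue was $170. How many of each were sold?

adult tickets: 9, child tickets: 11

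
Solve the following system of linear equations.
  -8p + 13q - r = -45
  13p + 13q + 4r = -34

Row-reduce:
R1 ← R1 / (-8).
R2 ← R2 − 13·R1.
R2 ← R2 / (273/8).
R1 ← R1 + 13/8·R2.
Rank is 2 with 3 unknowns, leaving r free.

infinitely many solutions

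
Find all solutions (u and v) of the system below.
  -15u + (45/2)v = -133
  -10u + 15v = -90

no solution

Row-reduce:
R1 ← R1 / (-15).
R2 ← R2 + 10·R1.
Row 2 reduces to 0 = -4/3, a contradiction. The system is inconsistent.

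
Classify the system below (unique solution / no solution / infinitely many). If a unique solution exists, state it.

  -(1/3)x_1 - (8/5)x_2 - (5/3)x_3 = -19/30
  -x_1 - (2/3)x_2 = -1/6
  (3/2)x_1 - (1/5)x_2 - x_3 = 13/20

Row-reduce the augmented matrix:
R1 ← R1 / (-1/3).
R2 ← R2 + 1·R1.
R3 ← R3 − 3/2·R1.
R2 ← R2 / (62/15).
R1 ← R1 − 24/5·R2.
R3 ← R3 + 37/5·R2.
R3 ← R3 / (14/31).
R1 ← R1 + 25/31·R3.
R2 ← R2 − 75/62·R3.
Reading off the reduced rows gives x_1 = 3/2, x_2 = -2, x_3 = 2.

x_1 = 3/2, x_2 = -2, x_3 = 2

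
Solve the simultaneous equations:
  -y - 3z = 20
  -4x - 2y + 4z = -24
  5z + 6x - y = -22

x = 1, y = -2, z = -6

Row-reduce the augmented matrix:
Swap R1 and R2.
R1 ← R1 / (-4).
R3 ← R3 − 6·R1.
R2 ← R2 / (-1).
R1 ← R1 − 1/2·R2.
R3 ← R3 + 4·R2.
R3 ← R3 / (23).
R1 ← R1 + 5/2·R3.
R2 ← R2 − 3·R3.
Reading off the reduced rows gives x = 1, y = -2, z = -6.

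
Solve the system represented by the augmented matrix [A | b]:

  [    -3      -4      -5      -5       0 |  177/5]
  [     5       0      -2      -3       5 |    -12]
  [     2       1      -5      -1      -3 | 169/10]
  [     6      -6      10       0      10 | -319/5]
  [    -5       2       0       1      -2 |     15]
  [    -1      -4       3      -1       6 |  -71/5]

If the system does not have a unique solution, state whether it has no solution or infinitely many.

Row-reduce the augmented matrix:
R1 ← R1 / (-3).
R2 ← R2 − 5·R1.
R3 ← R3 − 2·R1.
R4 ← R4 − 6·R1.
R5 ← R5 + 5·R1.
R6 ← R6 + 1·R1.
R2 ← R2 / (-20/3).
R1 ← R1 − 4/3·R2.
R3 ← R3 + 5/3·R2.
R4 ← R4 + 14·R2.
R5 ← R5 − 26/3·R2.
R6 ← R6 + 8/3·R2.
R3 ← R3 / (-23/4).
R1 ← R1 + 2/5·R3.
R2 ← R2 − 31/20·R3.
R4 ← R4 − 217/10·R3.
R5 ← R5 + 51/10·R3.
R6 ← R6 − 44/5·R3.
R4 ← R4 / (936/115).
R1 ← R1 + 57/115·R4.
R2 ← R2 − 149/115·R4.
R3 ← R3 − 6/23·R4.
R5 ← R5 + 468/115·R4.
R6 ← R6 − 334/115·R4.
Swap R5 and R6.
R5 ← R5 / (265/78).
R1 ← R1 − 15/52·R5.
R2 ← R2 − 115/156·R5.
R3 ← R3 − 33/26·R5.
R4 ← R4 + 317/156·R5.
R6 reduces to 0 = 0, so the extra equation is consistent.
Reading off the reduced rows gives x_1 = -14/5, x_2 = -1/2, x_3 = -3, x_4 = -2, x_5 = -2.

x_1 = -14/5, x_2 = -1/2, x_3 = -3, x_4 = -2, x_5 = -2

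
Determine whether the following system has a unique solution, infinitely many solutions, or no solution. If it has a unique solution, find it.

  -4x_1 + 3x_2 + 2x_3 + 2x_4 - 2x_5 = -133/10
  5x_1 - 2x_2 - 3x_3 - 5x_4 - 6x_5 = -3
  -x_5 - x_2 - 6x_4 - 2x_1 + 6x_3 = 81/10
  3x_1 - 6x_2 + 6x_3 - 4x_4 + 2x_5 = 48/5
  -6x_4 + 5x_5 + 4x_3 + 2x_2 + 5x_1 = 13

x_1 = -9/5, x_2 = -3/2, x_3 = -2, x_4 = -3, x_5 = 3

Row-reduce the augmented matrix:
R1 ← R1 / (-4).
R2 ← R2 − 5·R1.
R3 ← R3 + 2·R1.
R4 ← R4 − 3·R1.
R5 ← R5 − 5·R1.
R2 ← R2 / (7/4).
R1 ← R1 + 3/4·R2.
R3 ← R3 + 5/2·R2.
R4 ← R4 + 15/4·R2.
R5 ← R5 − 23/4·R2.
R3 ← R3 / (30/7).
R1 ← R1 + 5/7·R3.
R2 ← R2 + 2/7·R3.
R4 ← R4 − 45/7·R3.
R5 ← R5 − 57/7·R3.
R4 ← R4 / (8).
R1 ← R1 + 10/3·R4.
R2 ← R2 + 32/15·R4.
R3 ← R3 + 37/15·R4.
R5 ← R5 − 124/5·R4.
R5 ← R5 / (1039/20).
R1 ← R1 + 119/24·R5.
R2 ← R2 + 83/15·R5.
R3 ← R3 + 643/240·R5.
R4 ← R4 − 1/16·R5.
Reading off the reduced rows gives x_1 = -9/5, x_2 = -3/2, x_3 = -2, x_4 = -3, x_5 = 3.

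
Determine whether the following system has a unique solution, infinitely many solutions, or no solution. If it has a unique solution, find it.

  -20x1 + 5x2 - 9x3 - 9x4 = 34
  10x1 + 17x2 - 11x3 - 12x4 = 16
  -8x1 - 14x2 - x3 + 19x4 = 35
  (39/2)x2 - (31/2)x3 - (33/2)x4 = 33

infinitely many solutions

Row-reduce:
R1 ← R1 / (-20).
R2 ← R2 − 10·R1.
R3 ← R3 + 8·R1.
R2 ← R2 / (39/2).
R1 ← R1 + 1/4·R2.
R3 ← R3 + 16·R2.
R4 ← R4 − 39/2·R2.
R3 ← R3 / (-1973/195).
R1 ← R1 − 49/195·R3.
R2 ← R2 + 31/39·R3.
Rank is 3 with 4 unknowns, leaving x4 free.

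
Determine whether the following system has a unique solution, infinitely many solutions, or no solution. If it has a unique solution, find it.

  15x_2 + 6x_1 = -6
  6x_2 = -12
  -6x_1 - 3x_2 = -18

Row-reduce the augmented matrix:
R1 ← R1 / (6).
R3 ← R3 + 6·R1.
R2 ← R2 / (6).
R1 ← R1 − 5/2·R2.
R3 ← R3 − 12·R2.
R3 reduces to 0 = 0, so the extra equation is consistent.
Reading off the reduced rows gives x_1 = 4, x_2 = -2.

x_1 = 4, x_2 = -2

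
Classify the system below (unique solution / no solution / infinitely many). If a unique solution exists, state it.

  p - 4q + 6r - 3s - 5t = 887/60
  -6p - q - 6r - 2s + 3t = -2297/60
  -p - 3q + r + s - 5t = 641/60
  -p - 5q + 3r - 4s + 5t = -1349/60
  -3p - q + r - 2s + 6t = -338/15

Row-reduce the augmented matrix:
R2 ← R2 + 6·R1.
R3 ← R3 + 1·R1.
R4 ← R4 + 1·R1.
R5 ← R5 + 3·R1.
R2 ← R2 / (-25).
R1 ← R1 + 4·R2.
R3 ← R3 + 7·R2.
R4 ← R4 + 9·R2.
R5 ← R5 + 13·R2.
R3 ← R3 / (-7/5).
R1 ← R1 − 6/5·R3.
R2 ← R2 + 6/5·R3.
R4 ← R4 + 9/5·R3.
R5 ← R5 − 17/5·R3.
R4 ← R4 / (-31/7).
R1 ← R1 − 23/7·R4.
R2 ← R2 + 16/7·R4.
R3 ← R3 + 18/7·R4.
R5 ← R5 − 57/7·R4.
R5 ← R5 / (3527/155).
R1 ← R1 − 1049/155·R5.
R2 ← R2 + 537/155·R5.
R3 ← R3 + 887/155·R5.
R4 ← R4 + 90/31·R5.
Reading off the reduced rows gives p = 5/3, q = 4/3, r = 5/2, s = 13/5, t = -9/4.

p = 5/3, q = 4/3, r = 5/2, s = 13/5, t = -9/4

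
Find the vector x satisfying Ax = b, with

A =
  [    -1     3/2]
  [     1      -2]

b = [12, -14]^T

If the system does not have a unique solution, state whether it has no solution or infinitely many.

x_1 = -6, x_2 = 4

From equation 1: x_1 = -12 + 3/2·x_2.
Substitute into equation 2 and solve: x_2 = 4.
Then x_1 = -6.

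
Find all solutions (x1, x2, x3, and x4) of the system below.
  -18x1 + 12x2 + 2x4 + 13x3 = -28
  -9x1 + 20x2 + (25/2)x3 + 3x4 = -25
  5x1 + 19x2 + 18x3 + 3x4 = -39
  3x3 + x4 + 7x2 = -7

Row-reduce:
R1 ← R1 / (-18).
R2 ← R2 + 9·R1.
R3 ← R3 − 5·R1.
R2 ← R2 / (14).
R1 ← R1 + 2/3·R2.
R3 ← R3 − 67/3·R2.
R4 ← R4 − 7·R2.
R3 ← R3 / (1517/126).
R1 ← R1 + 55/126·R3.
R2 ← R2 − 3/7·R3.
Row 4 reduces to 0 = -3/2, a contradiction. The system is inconsistent.

no solution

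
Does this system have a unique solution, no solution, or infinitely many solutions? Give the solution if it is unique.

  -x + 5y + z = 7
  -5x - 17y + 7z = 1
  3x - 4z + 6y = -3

no solution

Row-reduce:
R1 ← R1 / (-1).
R2 ← R2 + 5·R1.
R3 ← R3 − 3·R1.
R2 ← R2 / (-42).
R1 ← R1 + 5·R2.
R3 ← R3 − 21·R2.
Row 3 reduces to 0 = 1, a contradiction. The system is inconsistent.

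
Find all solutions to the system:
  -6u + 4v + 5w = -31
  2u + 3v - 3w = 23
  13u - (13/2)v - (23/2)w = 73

no solution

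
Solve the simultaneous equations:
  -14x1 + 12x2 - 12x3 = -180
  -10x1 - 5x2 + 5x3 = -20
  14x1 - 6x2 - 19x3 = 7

x1 = 6, x2 = -3, x3 = 5

Row-reduce the augmented matrix:
R1 ← R1 / (-14).
R2 ← R2 + 10·R1.
R3 ← R3 − 14·R1.
R2 ← R2 / (-95/7).
R1 ← R1 + 6/7·R2.
R3 ← R3 − 6·R2.
R3 ← R3 / (-25).
R2 ← R2 + 1·R3.
Reading off the reduced rows gives x1 = 6, x2 = -3, x3 = 5.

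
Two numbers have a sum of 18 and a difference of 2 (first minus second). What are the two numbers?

Let x = first number, y = second number.
  x + y = 18
  x - y = 2
Row-reduce the augmented matrix:
R2 ← R2 − 1·R1.
R2 ← R2 / (-2).
R1 ← R1 − 1·R2.
Reading off the reduced rows gives x = 10, y = 8.

first number: 10, second number: 8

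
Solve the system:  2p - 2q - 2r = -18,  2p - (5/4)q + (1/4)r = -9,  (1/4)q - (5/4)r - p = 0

infinitely many solutions

Row-reduce:
R1 ← R1 / (2).
R2 ← R2 − 2·R1.
R3 ← R3 + 1·R1.
R2 ← R2 / (3/4).
R1 ← R1 + 1·R2.
R3 ← R3 + 3/4·R2.
Rank is 2 with 3 unknowns, leaving r free.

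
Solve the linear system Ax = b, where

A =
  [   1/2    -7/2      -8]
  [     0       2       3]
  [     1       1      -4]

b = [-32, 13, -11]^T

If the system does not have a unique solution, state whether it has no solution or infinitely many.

Row-reduce:
R1 ← R1 / (1/2).
R3 ← R3 − 1·R1.
R2 ← R2 / (2).
R1 ← R1 + 7·R2.
R3 ← R3 − 8·R2.
Row 3 reduces to 0 = 1, a contradiction. The system is inconsistent.

no solution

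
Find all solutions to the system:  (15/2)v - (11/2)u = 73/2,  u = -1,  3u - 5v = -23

no solution

Row-reduce:
R1 ← R1 / (-11/2).
R2 ← R2 − 1·R1.
R3 ← R3 − 3·R1.
R2 ← R2 / (15/11).
R1 ← R1 + 15/11·R2.
R3 ← R3 + 10/11·R2.
Row 3 reduces to 0 = 2/3, a contradiction. The system is inconsistent.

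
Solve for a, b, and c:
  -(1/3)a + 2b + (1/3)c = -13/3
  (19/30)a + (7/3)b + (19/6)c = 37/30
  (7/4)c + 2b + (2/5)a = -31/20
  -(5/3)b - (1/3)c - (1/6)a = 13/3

Row-reduce the augmented matrix:
R1 ← R1 / (-1/3).
R2 ← R2 − 19/30·R1.
R3 ← R3 − 2/5·R1.
R4 ← R4 + 1/6·R1.
R2 ← R2 / (92/15).
R1 ← R1 + 6·R2.
R3 ← R3 − 22/5·R2.
R4 ← R4 + 8/3·R2.
R3 ← R3 / (-53/92).
R1 ← R1 − 125/46·R3.
R2 ← R2 − 57/92·R3.
R4 ← R4 − 53/46·R3.
R4 reduces to 0 = 0, so the extra equation is consistent.
Reading off the reduced rows gives a = -2, b = -3, c = 3.

a = -2, b = -3, c = 3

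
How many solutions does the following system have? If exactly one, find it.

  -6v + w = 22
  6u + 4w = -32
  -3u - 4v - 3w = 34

Row-reduce the augmented matrix:
Swap R1 and R2.
R1 ← R1 / (6).
R3 ← R3 + 3·R1.
R2 ← R2 / (-6).
R3 ← R3 + 4·R2.
R3 ← R3 / (-5/3).
R1 ← R1 − 2/3·R3.
R2 ← R2 + 1/6·R3.
Reading off the reduced rows gives u = -4, v = -4, w = -2.

u = -4, v = -4, w = -2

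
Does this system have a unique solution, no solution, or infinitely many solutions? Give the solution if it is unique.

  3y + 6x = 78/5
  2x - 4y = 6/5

x = 11/5, y = 4/5

Row-reduce the augmented matrix:
R1 ← R1 / (6).
R2 ← R2 − 2·R1.
R2 ← R2 / (-5).
R1 ← R1 − 1/2·R2.
Reading off the reduced rows gives x = 11/5, y = 4/5.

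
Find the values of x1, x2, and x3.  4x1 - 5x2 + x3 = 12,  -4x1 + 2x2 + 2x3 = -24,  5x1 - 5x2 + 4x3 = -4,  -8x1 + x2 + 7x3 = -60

Row-reduce the augmented matrix:
R1 ← R1 / (4).
R2 ← R2 + 4·R1.
R3 ← R3 − 5·R1.
R4 ← R4 + 8·R1.
R2 ← R2 / (-3).
R1 ← R1 + 5/4·R2.
R3 ← R3 − 5/4·R2.
R4 ← R4 + 9·R2.
R3 ← R3 / (4).
R1 ← R1 + 1·R3.
R2 ← R2 + 1·R3.
R4 reduces to 0 = 0, so the extra equation is consistent.
Reading off the reduced rows gives x1 = 2, x2 = -2, x3 = -6.

x1 = 2, x2 = -2, x3 = -6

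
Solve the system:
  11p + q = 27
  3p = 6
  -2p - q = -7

Row-reduce:
R1 ← R1 / (11).
R2 ← R2 − 3·R1.
R3 ← R3 + 2·R1.
R2 ← R2 / (-3/11).
R1 ← R1 − 1/11·R2.
R3 ← R3 + 9/11·R2.
Row 3 reduces to 0 = 2, a contradiction. The system is inconsistent.

no solution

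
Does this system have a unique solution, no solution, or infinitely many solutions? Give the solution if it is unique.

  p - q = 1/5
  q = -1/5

p = 0, q = -1/5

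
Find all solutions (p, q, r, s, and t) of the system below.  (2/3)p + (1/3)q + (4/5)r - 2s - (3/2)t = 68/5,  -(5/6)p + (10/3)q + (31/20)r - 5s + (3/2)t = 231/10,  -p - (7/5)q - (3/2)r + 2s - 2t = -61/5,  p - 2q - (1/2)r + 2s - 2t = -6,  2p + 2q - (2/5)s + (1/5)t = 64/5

no solution

Row-reduce:
R1 ← R1 / (2/3).
R2 ← R2 + 5/6·R1.
R3 ← R3 + 1·R1.
R4 ← R4 − 1·R1.
R5 ← R5 − 2·R1.
R2 ← R2 / (15/4).
R1 ← R1 − 1/2·R2.
R3 ← R3 + 9/10·R2.
R4 ← R4 + 5/2·R2.
R5 ← R5 − 1·R2.
R3 ← R3 / (39/125).
R1 ← R1 − 43/50·R3.
R2 ← R2 − 17/25·R3.
R5 ← R5 + 77/25·R3.
Swap R4 and R5.
R4 ← R4 / (-3908/195).
R1 ← R1 − 223/39·R4.
R2 ← R2 − 160/39·R4.
R3 ← R3 + 350/39·R4.
Row 5 reduces to 0 = 1/3, a contradiction. The system is inconsistent.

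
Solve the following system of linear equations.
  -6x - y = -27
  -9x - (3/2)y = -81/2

Row-reduce:
R1 ← R1 / (-6).
R2 ← R2 + 9·R1.
Rank is 1 with 2 unknowns, leaving y free.

infinitely many solutions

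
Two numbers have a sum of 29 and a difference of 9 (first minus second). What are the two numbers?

first number: 19, second number: 10

Let x = first number, y = second number.
  x + y = 29
  x - y = 9
Row-reduce the augmented matrix:
R2 ← R2 − 1·R1.
R2 ← R2 / (-2).
R1 ← R1 − 1·R2.
Reading off the reduced rows gives x = 19, y = 10.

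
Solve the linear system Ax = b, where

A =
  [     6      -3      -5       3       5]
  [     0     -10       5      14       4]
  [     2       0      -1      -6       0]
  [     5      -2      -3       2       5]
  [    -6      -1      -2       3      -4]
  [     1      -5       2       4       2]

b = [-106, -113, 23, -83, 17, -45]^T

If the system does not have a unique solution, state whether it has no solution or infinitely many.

x_1 = -4, x_2 = 3, x_3 = 5, x_4 = -6, x_5 = -6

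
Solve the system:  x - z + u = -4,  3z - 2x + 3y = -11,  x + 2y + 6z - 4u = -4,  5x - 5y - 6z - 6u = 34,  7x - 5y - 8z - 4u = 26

x = -2, y = -4, z = -1, u = -3

Row-reduce the augmented matrix:
R2 ← R2 + 2·R1.
R3 ← R3 − 1·R1.
R4 ← R4 − 5·R1.
R5 ← R5 − 7·R1.
R2 ← R2 / (3).
R3 ← R3 − 2·R2.
R4 ← R4 + 5·R2.
R5 ← R5 + 5·R2.
R3 ← R3 / (19/3).
R1 ← R1 + 1·R3.
R2 ← R2 − 1/3·R3.
R4 ← R4 − 2/3·R3.
R5 ← R5 − 2/3·R3.
R4 ← R4 / (-7).
R2 ← R2 − 1·R4.
R3 ← R3 + 1·R4.
R5 ← R5 + 7·R4.
R5 reduces to 0 = 0, so the extra equation is consistent.
Reading off the reduced rows gives x = -2, y = -4, z = -1, u = -3.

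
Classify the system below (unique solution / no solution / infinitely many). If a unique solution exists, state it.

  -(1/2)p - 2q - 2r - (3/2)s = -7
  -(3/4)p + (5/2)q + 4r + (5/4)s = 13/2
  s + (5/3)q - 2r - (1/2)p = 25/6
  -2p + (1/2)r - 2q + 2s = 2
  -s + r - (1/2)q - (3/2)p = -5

Row-reduce:
R1 ← R1 / (-1/2).
R2 ← R2 + 3/4·R1.
R3 ← R3 + 1/2·R1.
R4 ← R4 + 2·R1.
R5 ← R5 + 3/2·R1.
R2 ← R2 / (11/2).
R1 ← R1 − 4·R2.
R3 ← R3 − 11/3·R2.
R4 ← R4 − 6·R2.
R5 ← R5 − 11/2·R2.
R3 ← R3 / (-14/3).
R1 ← R1 + 12/11·R3.
R2 ← R2 − 14/11·R3.
R4 ← R4 − 19/22·R3.
R4 ← R4 / (2595/616).
R1 ← R1 − 32/77·R4.
R2 ← R2 − 15/22·R4.
R3 ← R3 + 1/28·R4.
Row 5 reduces to 0 = -1, a contradiction. The system is inconsistent.

no solution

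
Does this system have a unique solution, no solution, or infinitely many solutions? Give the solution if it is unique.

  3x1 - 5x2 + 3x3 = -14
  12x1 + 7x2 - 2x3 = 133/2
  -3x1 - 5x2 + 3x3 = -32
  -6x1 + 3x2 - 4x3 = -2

no solution

Row-reduce:
R1 ← R1 / (3).
R2 ← R2 − 12·R1.
R3 ← R3 + 3·R1.
R4 ← R4 + 6·R1.
R2 ← R2 / (27).
R1 ← R1 + 5/3·R2.
R3 ← R3 + 10·R2.
R4 ← R4 + 7·R2.
R3 ← R3 / (22/27).
R1 ← R1 − 11/81·R3.
R2 ← R2 + 14/27·R3.
R4 ← R4 + 44/27·R3.
Row 4 reduces to 0 = 1/2, a contradiction. The system is inconsistent.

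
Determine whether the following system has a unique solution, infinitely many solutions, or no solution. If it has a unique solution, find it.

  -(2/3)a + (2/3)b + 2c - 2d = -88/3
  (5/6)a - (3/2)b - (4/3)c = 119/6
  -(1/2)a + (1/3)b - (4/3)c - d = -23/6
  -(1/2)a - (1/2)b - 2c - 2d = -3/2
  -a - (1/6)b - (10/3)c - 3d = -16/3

a = 5, b = -6, c = -5, d = 6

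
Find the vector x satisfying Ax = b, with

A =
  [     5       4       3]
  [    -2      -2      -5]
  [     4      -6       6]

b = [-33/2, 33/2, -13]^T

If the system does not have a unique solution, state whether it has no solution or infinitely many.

Row-reduce the augmented matrix:
R1 ← R1 / (5).
R2 ← R2 + 2·R1.
R3 ← R3 − 4·R1.
R2 ← R2 / (-2/5).
R1 ← R1 − 4/5·R2.
R3 ← R3 + 46/5·R2.
R3 ← R3 / (91).
R1 ← R1 + 7·R3.
R2 ← R2 − 19/2·R3.
Reading off the reduced rows gives x_1 = -1, x_2 = -1, x_3 = -5/2.

x_1 = -1, x_2 = -1, x_3 = -5/2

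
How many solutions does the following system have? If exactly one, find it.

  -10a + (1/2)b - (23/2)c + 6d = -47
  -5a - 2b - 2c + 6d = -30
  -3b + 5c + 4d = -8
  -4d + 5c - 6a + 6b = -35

no solution

Row-reduce:
R1 ← R1 / (-10).
R2 ← R2 + 5·R1.
R4 ← R4 + 6·R1.
R2 ← R2 / (-9/4).
R1 ← R1 + 1/20·R2.
R3 ← R3 + 3·R2.
R4 ← R4 − 57/10·R2.
Swap R3 and R4.
R3 ← R3 / (107/5).
R1 ← R1 − 16/15·R3.
R2 ← R2 + 5/3·R3.
Row 4 reduces to 0 = 2/3, a contradiction. The system is inconsistent.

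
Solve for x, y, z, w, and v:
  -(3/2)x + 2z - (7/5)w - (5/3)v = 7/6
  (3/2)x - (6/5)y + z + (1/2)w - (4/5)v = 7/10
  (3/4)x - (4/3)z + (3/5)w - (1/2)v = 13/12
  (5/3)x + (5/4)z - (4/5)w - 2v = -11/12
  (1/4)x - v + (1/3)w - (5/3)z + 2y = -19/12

Row-reduce the augmented matrix:
R1 ← R1 / (-3/2).
R2 ← R2 − 3/2·R1.
R3 ← R3 − 3/4·R1.
R4 ← R4 − 5/3·R1.
R5 ← R5 − 1/4·R1.
R2 ← R2 / (-6/5).
R5 ← R5 − 2·R2.
R3 ← R3 / (-1/3).
R1 ← R1 + 4/3·R3.
R2 ← R2 + 5/2·R3.
R4 ← R4 − 125/36·R3.
R5 ← R5 − 11/3·R3.
R4 ← R4 / (-1223/360).
R1 ← R1 − 4/3·R4.
R2 ← R2 − 3/2·R4.
R3 ← R3 − 3/10·R4.
R5 ← R5 + 5/2·R4.
R5 ← R5 / (-154103/22014).
R1 ← R1 + 634/1223·R5.
R2 ← R2 − 92951/22014·R5.
R3 ← R3 − 2976/1223·R5.
R4 ← R4 − 19160/3669·R5.
Reading off the reduced rows gives x = -1, y = -2, z = -1, w = 0, v = -1.

x = -1, y = -2, z = -1, w = 0, v = -1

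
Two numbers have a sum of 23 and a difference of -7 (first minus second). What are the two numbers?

first number: 8, second number: 15

Let x = first number, y = second number.
  x + y = 23
  x - y = -7
Row-reduce the augmented matrix:
R2 ← R2 − 1·R1.
R2 ← R2 / (-2).
R1 ← R1 − 1·R2.
Reading off the reduced rows gives x = 8, y = 15.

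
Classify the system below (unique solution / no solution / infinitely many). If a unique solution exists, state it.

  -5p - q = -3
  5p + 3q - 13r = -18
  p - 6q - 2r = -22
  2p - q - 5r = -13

no solution

Row-reduce:
R1 ← R1 / (-5).
R2 ← R2 − 5·R1.
R3 ← R3 − 1·R1.
R4 ← R4 − 2·R1.
R2 ← R2 / (2).
R1 ← R1 − 1/5·R2.
R3 ← R3 + 31/5·R2.
R4 ← R4 + 7/5·R2.
R3 ← R3 / (-423/10).
R1 ← R1 − 13/10·R3.
R2 ← R2 + 13/2·R3.
R4 ← R4 + 141/10·R3.
Row 4 reduces to 0 = 1/3, a contradiction. The system is inconsistent.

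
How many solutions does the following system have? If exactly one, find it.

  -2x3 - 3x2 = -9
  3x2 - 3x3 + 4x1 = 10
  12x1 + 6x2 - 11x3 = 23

no solution

Row-reduce:
Swap R1 and R2.
R1 ← R1 / (4).
R3 ← R3 − 12·R1.
R2 ← R2 / (-3).
R1 ← R1 − 3/4·R2.
R3 ← R3 + 3·R2.
Row 3 reduces to 0 = 2, a contradiction. The system is inconsistent.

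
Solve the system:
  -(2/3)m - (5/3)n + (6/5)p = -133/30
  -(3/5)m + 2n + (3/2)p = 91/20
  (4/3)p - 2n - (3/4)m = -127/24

m = -1/2, n = 5/2, p = -1/2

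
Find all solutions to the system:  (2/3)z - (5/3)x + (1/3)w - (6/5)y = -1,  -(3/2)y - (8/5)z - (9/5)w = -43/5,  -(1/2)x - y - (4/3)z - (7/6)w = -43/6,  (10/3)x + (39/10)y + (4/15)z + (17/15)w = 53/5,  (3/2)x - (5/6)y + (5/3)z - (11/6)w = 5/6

x = 2, y = 0, z = 2, w = 3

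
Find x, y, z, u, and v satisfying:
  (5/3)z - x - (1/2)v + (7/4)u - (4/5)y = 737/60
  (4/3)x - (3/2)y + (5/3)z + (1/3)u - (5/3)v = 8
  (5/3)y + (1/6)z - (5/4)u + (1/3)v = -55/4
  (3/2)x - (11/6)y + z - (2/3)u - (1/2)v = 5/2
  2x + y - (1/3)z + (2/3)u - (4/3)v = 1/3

Row-reduce the augmented matrix:
R1 ← R1 / (-1).
R2 ← R2 − 4/3·R1.
R4 ← R4 − 3/2·R1.
R5 ← R5 − 2·R1.
R2 ← R2 / (-77/30).
R1 ← R1 − 4/5·R2.
R3 ← R3 − 5/3·R2.
R4 ← R4 + 91/30·R2.
R5 ← R5 + 3/5·R2.
R3 ← R3 / (533/198).
R1 ← R1 + 5/11·R3.
R2 ← R2 + 50/33·R3.
R4 ← R4 + 217/198·R3.
R5 ← R5 − 23/11·R3.
R4 ← R4 / (-12755/12792).
R1 ← R1 + 12499/14924·R4.
R2 ← R2 + 2865/3731·R4.
R3 ← R3 − 1335/7462·R4.
R5 ← R5 − 35473/11193·R4.
R5 ← R5 / (128167/53571).
R1 ← R1 + 23017/17857·R5.
R2 ← R2 + 9760/17857·R5.
R3 ← R3 + 4551/17857·R5.
R4 ← R4 + 2626/2551·R5.
Reading off the reduced rows gives x = -1, y = -4, z = -1, u = 5, v = -2.

x = -1, y = -4, z = -1, u = 5, v = -2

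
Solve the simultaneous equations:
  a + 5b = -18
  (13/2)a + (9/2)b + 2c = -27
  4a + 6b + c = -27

infinitely many solutions

Row-reduce:
R2 ← R2 − 13/2·R1.
R3 ← R3 − 4·R1.
R2 ← R2 / (-28).
R1 ← R1 − 5·R2.
R3 ← R3 + 14·R2.
Rank is 2 with 3 unknowns, leaving c free.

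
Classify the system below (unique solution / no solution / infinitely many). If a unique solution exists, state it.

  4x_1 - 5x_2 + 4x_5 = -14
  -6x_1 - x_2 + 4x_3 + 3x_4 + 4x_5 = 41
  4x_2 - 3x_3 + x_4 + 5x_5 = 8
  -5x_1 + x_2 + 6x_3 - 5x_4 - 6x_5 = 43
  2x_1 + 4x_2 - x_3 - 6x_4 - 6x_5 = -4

x_1 = -4, x_2 = 2, x_3 = 4, x_4 = -3, x_5 = 3

Row-reduce the augmented matrix:
R1 ← R1 / (4).
R2 ← R2 + 6·R1.
R4 ← R4 + 5·R1.
R5 ← R5 − 2·R1.
R2 ← R2 / (-17/2).
R1 ← R1 + 5/4·R2.
R3 ← R3 − 4·R2.
R4 ← R4 + 21/4·R2.
R5 ← R5 − 13/2·R2.
R3 ← R3 / (-19/17).
R1 ← R1 + 10/17·R3.
R2 ← R2 + 8/17·R3.
R4 ← R4 − 60/17·R3.
R5 ← R5 − 35/17·R3.
R4 ← R4 / (29/38).
R1 ← R1 + 65/38·R4.
R2 ← R2 + 26/19·R4.
R3 ← R3 + 41/19·R4.
R5 ← R5 − 14/19·R4.
R5 ← R5 / (-149/29).
R1 ← R1 − 1364/29·R5.
R2 ← R2 − 1068/29·R5.
R3 ← R3 − 1673/29·R5.
R4 ← R4 − 892/29·R5.
Reading off the reduced rows gives x_1 = -4, x_2 = 2, x_3 = 4, x_4 = -3, x_5 = 3.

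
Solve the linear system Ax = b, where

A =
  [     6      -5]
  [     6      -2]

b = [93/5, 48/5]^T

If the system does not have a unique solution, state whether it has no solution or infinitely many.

Row-reduce the augmented matrix:
R1 ← R1 / (6).
R2 ← R2 − 6·R1.
R2 ← R2 / (3).
R1 ← R1 + 5/6·R2.
Reading off the reduced rows gives x_1 = 3/5, x_2 = -3.

x_1 = 3/5, x_2 = -3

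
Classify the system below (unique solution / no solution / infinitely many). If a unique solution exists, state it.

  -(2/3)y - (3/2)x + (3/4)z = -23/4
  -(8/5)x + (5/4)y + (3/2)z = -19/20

Row-reduce:
R1 ← R1 / (-3/2).
R2 ← R2 + 8/5·R1.
R2 ← R2 / (353/180).
R1 ← R1 − 4/9·R2.
Rank is 2 with 3 unknowns, leaving z free.

infinitely many solutions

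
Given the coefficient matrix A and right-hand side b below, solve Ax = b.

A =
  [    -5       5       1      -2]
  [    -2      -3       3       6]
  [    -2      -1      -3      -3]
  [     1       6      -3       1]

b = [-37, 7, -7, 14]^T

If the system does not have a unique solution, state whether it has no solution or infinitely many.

Row-reduce the augmented matrix:
R1 ← R1 / (-5).
R2 ← R2 + 2·R1.
R3 ← R3 + 2·R1.
R4 ← R4 − 1·R1.
R2 ← R2 / (-5).
R1 ← R1 + 1·R2.
R3 ← R3 + 3·R2.
R4 ← R4 − 7·R2.
R3 ← R3 / (-124/25).
R1 ← R1 + 18/25·R3.
R2 ← R2 + 13/25·R3.
R4 ← R4 − 21/25·R3.
R4 ← R4 / (1123/124).
R1 ← R1 + 3/62·R4.
R2 ← R2 + 87/124·R4.
R3 ← R3 − 157/124·R4.
Reading off the reduced rows gives x_1 = 4, x_2 = -1, x_3 = -4, x_4 = 4.

x_1 = 4, x_2 = -1, x_3 = -4, x_4 = 4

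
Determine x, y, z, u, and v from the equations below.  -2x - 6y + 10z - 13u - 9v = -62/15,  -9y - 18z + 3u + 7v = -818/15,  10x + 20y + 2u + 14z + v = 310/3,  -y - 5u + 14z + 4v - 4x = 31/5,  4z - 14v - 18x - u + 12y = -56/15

Row-reduce the augmented matrix:
R1 ← R1 / (-2).
R3 ← R3 − 10·R1.
R4 ← R4 + 4·R1.
R5 ← R5 + 18·R1.
R2 ← R2 / (-9).
R1 ← R1 − 3·R2.
R3 ← R3 + 10·R2.
R4 ← R4 − 11·R2.
R5 ← R5 − 66·R2.
R3 ← R3 / (84).
R1 ← R1 + 11·R3.
R2 ← R2 − 2·R3.
R4 ← R4 + 28·R3.
R5 ← R5 + 218·R3.
R4 ← R4 / (23/9).
R1 ← R1 + 299/252·R4.
R2 ← R2 − 157/126·R4.
R3 ← R3 + 199/252·R4.
R5 ← R5 + 4303/126·R4.
R5 ← R5 / (156145/966).
R1 ← R1 − 523/84·R5.
R2 ← R2 + 1941/322·R5.
R3 ← R3 − 2249/644·R5.
R4 ← R4 − 359/69·R5.
Reading off the reduced rows gives x = 8/3, y = 14/5, z = 3/2, u = 0, v = -1/3.

x = 8/3, y = 14/5, z = 3/2, u = 0, v = -1/3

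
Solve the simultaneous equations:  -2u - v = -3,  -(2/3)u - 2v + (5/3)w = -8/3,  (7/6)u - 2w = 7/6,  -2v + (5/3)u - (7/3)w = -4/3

Row-reduce:
R1 ← R1 / (-2).
R2 ← R2 + 2/3·R1.
R3 ← R3 − 7/6·R1.
R4 ← R4 − 5/3·R1.
R2 ← R2 / (-5/3).
R1 ← R1 − 1/2·R2.
R3 ← R3 + 7/12·R2.
R4 ← R4 + 17/6·R2.
R3 ← R3 / (-31/12).
R1 ← R1 − 1/2·R3.
R2 ← R2 + 1·R3.
R4 ← R4 + 31/6·R3.
Row 4 reduces to 0 = -1, a contradiction. The system is inconsistent.

no solution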